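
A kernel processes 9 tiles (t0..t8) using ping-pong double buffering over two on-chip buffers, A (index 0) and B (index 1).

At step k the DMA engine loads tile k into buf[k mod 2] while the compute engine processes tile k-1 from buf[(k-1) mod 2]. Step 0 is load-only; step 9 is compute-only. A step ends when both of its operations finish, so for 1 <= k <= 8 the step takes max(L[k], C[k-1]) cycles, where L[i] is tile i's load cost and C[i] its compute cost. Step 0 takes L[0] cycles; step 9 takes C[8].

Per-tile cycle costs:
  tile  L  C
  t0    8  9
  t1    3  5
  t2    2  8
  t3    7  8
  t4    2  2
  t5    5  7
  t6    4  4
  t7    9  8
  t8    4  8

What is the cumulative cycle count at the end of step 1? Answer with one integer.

end_cycle[1] = 17

[0] DMA t0→A (8c) ∥ CU idle ⇒ 8c, clock 8
[1] DMA t1→B (3c) ∥ CU A:t0 (9c) ⇒ 9c, clock 17
[2] DMA t2→A (2c) ∥ CU B:t1 (5c) ⇒ 5c, clock 22
[3] DMA t3→B (7c) ∥ CU A:t2 (8c) ⇒ 8c, clock 30
[4] DMA t4→A (2c) ∥ CU B:t3 (8c) ⇒ 8c, clock 38
[5] DMA t5→B (5c) ∥ CU A:t4 (2c) ⇒ 5c, clock 43
[6] DMA t6→A (4c) ∥ CU B:t5 (7c) ⇒ 7c, clock 50
[7] DMA t7→B (9c) ∥ CU A:t6 (4c) ⇒ 9c, clock 59
[8] DMA t8→A (4c) ∥ CU B:t7 (8c) ⇒ 8c, clock 67
[9] DMA idle ∥ CU A:t8 (8c) ⇒ 8c, clock 75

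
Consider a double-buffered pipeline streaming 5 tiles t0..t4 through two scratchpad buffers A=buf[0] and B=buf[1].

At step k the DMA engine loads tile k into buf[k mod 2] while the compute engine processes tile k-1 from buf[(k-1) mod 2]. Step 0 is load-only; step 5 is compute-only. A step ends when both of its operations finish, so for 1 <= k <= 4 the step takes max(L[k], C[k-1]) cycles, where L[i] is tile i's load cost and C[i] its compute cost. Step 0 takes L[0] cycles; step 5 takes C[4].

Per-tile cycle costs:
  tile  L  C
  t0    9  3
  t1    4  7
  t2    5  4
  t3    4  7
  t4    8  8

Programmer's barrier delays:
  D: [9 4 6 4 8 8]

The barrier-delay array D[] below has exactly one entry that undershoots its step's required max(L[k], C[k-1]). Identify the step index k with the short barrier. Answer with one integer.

hazard at step 2

k=0 barrier L[0]=9→9c, D[0]=9 ok
k=1 barrier max(L[1]=4,C[0]=3)→4c, D[1]=4 ok
k=2 barrier max(L[2]=5,C[1]=7)→7c, D[2]=6 SHORT
k=3 barrier max(L[3]=4,C[2]=4)→4c, D[3]=4 ok
k=4 barrier max(L[4]=8,C[3]=7)→8c, D[4]=8 ok
k=5 barrier C[4]=8→8c, D[5]=8 ok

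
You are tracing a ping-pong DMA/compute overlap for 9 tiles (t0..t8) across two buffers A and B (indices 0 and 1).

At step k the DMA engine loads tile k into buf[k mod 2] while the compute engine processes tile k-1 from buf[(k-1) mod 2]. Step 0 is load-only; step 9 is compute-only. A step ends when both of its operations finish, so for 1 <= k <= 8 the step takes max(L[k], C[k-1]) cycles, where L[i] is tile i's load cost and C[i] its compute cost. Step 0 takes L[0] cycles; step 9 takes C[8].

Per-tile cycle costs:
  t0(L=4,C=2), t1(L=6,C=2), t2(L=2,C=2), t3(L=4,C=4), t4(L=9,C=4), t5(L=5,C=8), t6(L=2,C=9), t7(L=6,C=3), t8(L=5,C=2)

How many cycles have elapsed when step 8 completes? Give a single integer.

step 0: L[0]=4 → dur=4, Σ=4 | A=load:t0 B=idle [load-only]
step 1: L[1]=6 C[0]=2 → dur=6, Σ=10 | A=compute:t0 B=load:t1 [load-bound]
step 2: L[2]=2 C[1]=2 → dur=2, Σ=12 | A=load:t2 B=compute:t1 [tied]
step 3: L[3]=4 C[2]=2 → dur=4, Σ=16 | A=compute:t2 B=load:t3 [load-bound]
step 4: L[4]=9 C[3]=4 → dur=9, Σ=25 | A=load:t4 B=compute:t3 [load-bound]
step 5: L[5]=5 C[4]=4 → dur=5, Σ=30 | A=compute:t4 B=load:t5 [load-bound]
step 6: L[6]=2 C[5]=8 → dur=8, Σ=38 | A=load:t6 B=compute:t5 [compute-bound]
step 7: L[7]=6 C[6]=9 → dur=9, Σ=47 | A=compute:t6 B=load:t7 [compute-bound]
step 8: L[8]=5 C[7]=3 → dur=5, Σ=52 | A=load:t8 B=compute:t7 [load-bound]
step 9: C[8]=2 → dur=2, Σ=54 | A=compute:t8 B=idle [compute-only]

end_cycle[8] = 52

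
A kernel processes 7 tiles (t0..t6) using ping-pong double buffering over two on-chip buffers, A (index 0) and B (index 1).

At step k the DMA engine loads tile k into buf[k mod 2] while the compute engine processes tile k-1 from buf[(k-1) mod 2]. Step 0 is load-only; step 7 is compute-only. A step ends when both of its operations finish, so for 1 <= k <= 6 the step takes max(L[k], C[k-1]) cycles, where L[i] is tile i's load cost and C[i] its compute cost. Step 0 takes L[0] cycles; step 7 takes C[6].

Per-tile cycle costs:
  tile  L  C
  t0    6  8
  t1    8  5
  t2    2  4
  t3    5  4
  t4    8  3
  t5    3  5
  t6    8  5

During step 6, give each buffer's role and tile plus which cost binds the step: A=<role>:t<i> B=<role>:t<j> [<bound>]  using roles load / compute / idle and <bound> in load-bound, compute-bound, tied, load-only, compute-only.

step 0: L[0]=6 → dur=6, Σ=6 | A=load:t0 B=idle [load-only]
step 1: L[1]=8 C[0]=8 → dur=8, Σ=14 | A=compute:t0 B=load:t1 [tied]
step 2: L[2]=2 C[1]=5 → dur=5, Σ=19 | A=load:t2 B=compute:t1 [compute-bound]
step 3: L[3]=5 C[2]=4 → dur=5, Σ=24 | A=compute:t2 B=load:t3 [load-bound]
step 4: L[4]=8 C[3]=4 → dur=8, Σ=32 | A=load:t4 B=compute:t3 [load-bound]
step 5: L[5]=3 C[4]=3 → dur=3, Σ=35 | A=compute:t4 B=load:t5 [tied]
step 6: L[6]=8 C[5]=5 → dur=8, Σ=43 | A=load:t6 B=compute:t5 [load-bound]
step 7: C[6]=5 → dur=5, Σ=48 | A=compute:t6 B=idle [compute-only]

step 6: A=load:t6 B=compute:t5 [load-bound]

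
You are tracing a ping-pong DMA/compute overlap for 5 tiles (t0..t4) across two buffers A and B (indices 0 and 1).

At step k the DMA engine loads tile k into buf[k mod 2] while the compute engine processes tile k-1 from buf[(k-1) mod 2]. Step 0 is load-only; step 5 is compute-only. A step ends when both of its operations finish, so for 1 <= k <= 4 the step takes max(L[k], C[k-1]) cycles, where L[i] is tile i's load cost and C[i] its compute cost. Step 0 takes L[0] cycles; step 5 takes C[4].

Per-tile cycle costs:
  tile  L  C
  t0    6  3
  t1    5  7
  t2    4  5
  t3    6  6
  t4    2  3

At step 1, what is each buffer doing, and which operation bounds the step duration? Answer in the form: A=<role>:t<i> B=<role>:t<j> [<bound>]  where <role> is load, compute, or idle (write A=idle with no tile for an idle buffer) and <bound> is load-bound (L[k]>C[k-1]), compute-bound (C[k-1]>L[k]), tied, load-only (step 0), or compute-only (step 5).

[0] DMA t0→A (6c) ∥ CU idle ⇒ 6c, clock 6
[1] DMA t1→B (5c) ∥ CU A:t0 (3c) ⇒ 5c, clock 11
[2] DMA t2→A (4c) ∥ CU B:t1 (7c) ⇒ 7c, clock 18
[3] DMA t3→B (6c) ∥ CU A:t2 (5c) ⇒ 6c, clock 24
[4] DMA t4→A (2c) ∥ CU B:t3 (6c) ⇒ 6c, clock 30
[5] DMA idle ∥ CU A:t4 (3c) ⇒ 3c, clock 33

step 1: A=compute:t0 B=load:t1 [load-bound]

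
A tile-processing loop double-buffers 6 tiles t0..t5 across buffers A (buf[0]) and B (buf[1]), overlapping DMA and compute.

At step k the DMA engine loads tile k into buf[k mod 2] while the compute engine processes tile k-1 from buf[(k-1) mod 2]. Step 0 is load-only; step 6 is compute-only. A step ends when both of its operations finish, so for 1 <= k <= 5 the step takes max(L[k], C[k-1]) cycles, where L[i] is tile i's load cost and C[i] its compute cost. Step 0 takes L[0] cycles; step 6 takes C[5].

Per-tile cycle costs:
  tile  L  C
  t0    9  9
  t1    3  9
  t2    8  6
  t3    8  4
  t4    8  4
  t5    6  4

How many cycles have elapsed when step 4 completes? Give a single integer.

end_cycle[4] = 43

  0. 9=9c; end=9; A:t0 B:-
  1. max(3,9)=9c; end=18; A:t0 B:t1
  2. max(8,9)=9c; end=27; A:t2 B:t1
  3. max(8,6)=8c; end=35; A:t2 B:t3
  4. max(8,4)=8c; end=43; A:t4 B:t3
  5. max(6,4)=6c; end=49; A:t4 B:t5
  6. 4=4c; end=53; A:t4 B:t5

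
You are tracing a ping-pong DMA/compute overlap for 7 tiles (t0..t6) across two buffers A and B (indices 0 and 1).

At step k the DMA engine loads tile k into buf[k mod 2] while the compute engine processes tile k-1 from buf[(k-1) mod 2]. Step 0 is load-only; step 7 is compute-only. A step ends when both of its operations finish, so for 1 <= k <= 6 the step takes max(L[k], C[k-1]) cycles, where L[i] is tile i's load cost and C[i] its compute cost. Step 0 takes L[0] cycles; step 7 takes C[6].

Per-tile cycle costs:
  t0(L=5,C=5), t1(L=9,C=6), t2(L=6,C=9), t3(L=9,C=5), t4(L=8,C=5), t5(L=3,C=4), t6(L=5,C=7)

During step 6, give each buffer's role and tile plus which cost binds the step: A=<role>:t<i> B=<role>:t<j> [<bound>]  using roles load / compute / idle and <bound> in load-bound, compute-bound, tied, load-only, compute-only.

step 6: A=load:t6 B=compute:t5 [load-bound]

k=0 load=t0/5c comp=- wait=5 total=5
k=1 load=t1/9c comp=t0/5c wait=9 total=14
k=2 load=t2/6c comp=t1/6c wait=6 total=20
k=3 load=t3/9c comp=t2/9c wait=9 total=29
k=4 load=t4/8c comp=t3/5c wait=8 total=37
k=5 load=t5/3c comp=t4/5c wait=5 total=42
k=6 load=t6/5c comp=t5/4c wait=5 total=47
k=7 load=- comp=t6/7c wait=7 total=54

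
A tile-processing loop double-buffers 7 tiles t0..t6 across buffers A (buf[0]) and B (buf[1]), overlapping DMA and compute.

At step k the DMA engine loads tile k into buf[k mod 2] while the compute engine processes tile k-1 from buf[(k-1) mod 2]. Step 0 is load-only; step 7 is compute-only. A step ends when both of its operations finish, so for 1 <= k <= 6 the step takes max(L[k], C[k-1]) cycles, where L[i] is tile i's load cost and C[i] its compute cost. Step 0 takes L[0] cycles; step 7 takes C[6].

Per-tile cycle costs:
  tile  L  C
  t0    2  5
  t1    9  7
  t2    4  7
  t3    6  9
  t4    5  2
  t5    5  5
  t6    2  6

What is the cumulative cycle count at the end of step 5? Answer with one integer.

step 0: L[0]=2 → dur=2, Σ=2 | A=load:t0 B=idle [load-only]
step 1: L[1]=9 C[0]=5 → dur=9, Σ=11 | A=compute:t0 B=load:t1 [load-bound]
step 2: L[2]=4 C[1]=7 → dur=7, Σ=18 | A=load:t2 B=compute:t1 [compute-bound]
step 3: L[3]=6 C[2]=7 → dur=7, Σ=25 | A=compute:t2 B=load:t3 [compute-bound]
step 4: L[4]=5 C[3]=9 → dur=9, Σ=34 | A=load:t4 B=compute:t3 [compute-bound]
step 5: L[5]=5 C[4]=2 → dur=5, Σ=39 | A=compute:t4 B=load:t5 [load-bound]
step 6: L[6]=2 C[5]=5 → dur=5, Σ=44 | A=load:t6 B=compute:t5 [compute-bound]
step 7: C[6]=6 → dur=6, Σ=50 | A=compute:t6 B=idle [compute-only]

end_cycle[5] = 39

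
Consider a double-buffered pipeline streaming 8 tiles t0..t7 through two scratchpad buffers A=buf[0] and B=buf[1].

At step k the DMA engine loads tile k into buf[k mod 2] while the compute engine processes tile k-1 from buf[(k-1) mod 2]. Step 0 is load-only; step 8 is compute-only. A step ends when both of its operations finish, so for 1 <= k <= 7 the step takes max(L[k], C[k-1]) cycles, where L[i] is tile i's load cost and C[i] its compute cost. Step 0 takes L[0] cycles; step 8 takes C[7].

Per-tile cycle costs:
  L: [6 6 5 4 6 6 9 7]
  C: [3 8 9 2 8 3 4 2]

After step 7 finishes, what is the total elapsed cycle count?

end_cycle[7] = 59

[0] DMA t0→A (6c) ∥ CU idle ⇒ 6c, clock 6
[1] DMA t1→B (6c) ∥ CU A:t0 (3c) ⇒ 6c, clock 12
[2] DMA t2→A (5c) ∥ CU B:t1 (8c) ⇒ 8c, clock 20
[3] DMA t3→B (4c) ∥ CU A:t2 (9c) ⇒ 9c, clock 29
[4] DMA t4→A (6c) ∥ CU B:t3 (2c) ⇒ 6c, clock 35
[5] DMA t5→B (6c) ∥ CU A:t4 (8c) ⇒ 8c, clock 43
[6] DMA t6→A (9c) ∥ CU B:t5 (3c) ⇒ 9c, clock 52
[7] DMA t7→B (7c) ∥ CU A:t6 (4c) ⇒ 7c, clock 59
[8] DMA idle ∥ CU B:t7 (2c) ⇒ 2c, clock 61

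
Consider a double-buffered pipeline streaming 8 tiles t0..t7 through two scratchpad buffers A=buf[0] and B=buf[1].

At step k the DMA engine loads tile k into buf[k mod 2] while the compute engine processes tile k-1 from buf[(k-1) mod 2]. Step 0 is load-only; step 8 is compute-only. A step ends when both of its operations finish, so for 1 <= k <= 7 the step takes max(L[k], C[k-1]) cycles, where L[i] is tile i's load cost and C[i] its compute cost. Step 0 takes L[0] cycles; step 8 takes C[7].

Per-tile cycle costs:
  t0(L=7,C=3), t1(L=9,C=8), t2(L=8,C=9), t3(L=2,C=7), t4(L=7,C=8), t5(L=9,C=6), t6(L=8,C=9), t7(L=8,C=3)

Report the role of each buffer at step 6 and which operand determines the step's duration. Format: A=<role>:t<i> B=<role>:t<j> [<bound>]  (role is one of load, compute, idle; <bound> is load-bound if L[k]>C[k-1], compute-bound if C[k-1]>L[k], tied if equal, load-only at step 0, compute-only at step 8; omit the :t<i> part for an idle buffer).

step 6: A=load:t6 B=compute:t5 [load-bound]

  0. 7=7c; end=7; A:t0 B:-
  1. max(9,3)=9c; end=16; A:t0 B:t1
  2. max(8,8)=8c; end=24; A:t2 B:t1
  3. max(2,9)=9c; end=33; A:t2 B:t3
  4. max(7,7)=7c; end=40; A:t4 B:t3
  5. max(9,8)=9c; end=49; A:t4 B:t5
  6. max(8,6)=8c; end=57; A:t6 B:t5
  7. max(8,9)=9c; end=66; A:t6 B:t7
  8. 3=3c; end=69; A:t6 B:t7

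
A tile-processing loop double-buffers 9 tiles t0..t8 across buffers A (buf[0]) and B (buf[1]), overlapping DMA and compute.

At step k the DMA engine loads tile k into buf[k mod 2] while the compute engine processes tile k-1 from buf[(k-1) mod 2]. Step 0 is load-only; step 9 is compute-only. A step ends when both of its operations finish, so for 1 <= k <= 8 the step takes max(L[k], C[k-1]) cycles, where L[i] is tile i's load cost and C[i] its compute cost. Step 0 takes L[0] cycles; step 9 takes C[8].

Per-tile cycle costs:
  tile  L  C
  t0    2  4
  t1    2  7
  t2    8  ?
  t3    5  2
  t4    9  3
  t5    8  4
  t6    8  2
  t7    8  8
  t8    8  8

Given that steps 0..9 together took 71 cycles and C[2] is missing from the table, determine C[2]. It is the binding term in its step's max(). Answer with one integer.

step 0 = dur = L[0]=2 = 2
step 1 = dur = max(L[1]=2, C[0]=4) = 4
step 2 = dur = max(L[2]=8, C[1]=7) = 8
step 3 = dur = max(L[3]=5, C[2]=?) = C[2]  (unknown; binding)
step 4 = dur = max(L[4]=9, C[3]=2) = 9
step 5 = dur = max(L[5]=8, C[4]=3) = 8
step 6 = dur = max(L[6]=8, C[5]=4) = 8
step 7 = dur = max(L[7]=8, C[6]=2) = 8
step 8 = dur = max(L[8]=8, C[7]=8) = 8
step 9 = dur = C[8]=8 = 8
sum of known step durations = 63
dur[3] = total - known = 71 - 63 = 8
C[2] is the binding max in step 3, so C[2] = dur[3] = 8

C[2] = 8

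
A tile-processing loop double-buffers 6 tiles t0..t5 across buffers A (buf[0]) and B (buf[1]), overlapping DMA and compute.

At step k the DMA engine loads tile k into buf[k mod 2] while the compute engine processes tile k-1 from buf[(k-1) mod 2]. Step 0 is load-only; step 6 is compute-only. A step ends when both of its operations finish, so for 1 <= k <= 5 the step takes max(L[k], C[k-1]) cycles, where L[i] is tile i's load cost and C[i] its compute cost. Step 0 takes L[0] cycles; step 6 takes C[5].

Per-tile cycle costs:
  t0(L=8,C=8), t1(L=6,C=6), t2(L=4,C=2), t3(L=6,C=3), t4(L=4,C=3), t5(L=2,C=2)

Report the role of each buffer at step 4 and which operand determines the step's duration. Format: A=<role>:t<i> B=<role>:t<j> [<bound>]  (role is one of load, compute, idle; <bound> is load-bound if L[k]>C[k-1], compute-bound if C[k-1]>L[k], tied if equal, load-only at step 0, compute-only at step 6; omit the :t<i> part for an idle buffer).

step 0: L[0]=8 → dur=8, Σ=8 | A=load:t0 B=idle [load-only]
step 1: L[1]=6 C[0]=8 → dur=8, Σ=16 | A=compute:t0 B=load:t1 [compute-bound]
step 2: L[2]=4 C[1]=6 → dur=6, Σ=22 | A=load:t2 B=compute:t1 [compute-bound]
step 3: L[3]=6 C[2]=2 → dur=6, Σ=28 | A=compute:t2 B=load:t3 [load-bound]
step 4: L[4]=4 C[3]=3 → dur=4, Σ=32 | A=load:t4 B=compute:t3 [load-bound]
step 5: L[5]=2 C[4]=3 → dur=3, Σ=35 | A=compute:t4 B=load:t5 [compute-bound]
step 6: C[5]=2 → dur=2, Σ=37 | A=idle B=compute:t5 [compute-only]

step 4: A=load:t4 B=compute:t3 [load-bound]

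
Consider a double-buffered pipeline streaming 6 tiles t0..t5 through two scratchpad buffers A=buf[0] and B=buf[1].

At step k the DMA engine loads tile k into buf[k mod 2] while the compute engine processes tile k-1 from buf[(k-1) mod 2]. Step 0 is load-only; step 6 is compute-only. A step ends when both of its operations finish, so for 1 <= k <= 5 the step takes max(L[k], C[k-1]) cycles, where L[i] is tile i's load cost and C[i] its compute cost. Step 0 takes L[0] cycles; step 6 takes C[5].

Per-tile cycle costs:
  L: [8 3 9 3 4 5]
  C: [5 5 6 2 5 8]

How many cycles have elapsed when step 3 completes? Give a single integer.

end_cycle[3] = 28

step 0: L[0]=8 → dur=8, Σ=8 | A=load:t0 B=idle [load-only]
step 1: L[1]=3 C[0]=5 → dur=5, Σ=13 | A=compute:t0 B=load:t1 [compute-bound]
step 2: L[2]=9 C[1]=5 → dur=9, Σ=22 | A=load:t2 B=compute:t1 [load-bound]
step 3: L[3]=3 C[2]=6 → dur=6, Σ=28 | A=compute:t2 B=load:t3 [compute-bound]
step 4: L[4]=4 C[3]=2 → dur=4, Σ=32 | A=load:t4 B=compute:t3 [load-bound]
step 5: L[5]=5 C[4]=5 → dur=5, Σ=37 | A=compute:t4 B=load:t5 [tied]
step 6: C[5]=8 → dur=8, Σ=45 | A=idle B=compute:t5 [compute-only]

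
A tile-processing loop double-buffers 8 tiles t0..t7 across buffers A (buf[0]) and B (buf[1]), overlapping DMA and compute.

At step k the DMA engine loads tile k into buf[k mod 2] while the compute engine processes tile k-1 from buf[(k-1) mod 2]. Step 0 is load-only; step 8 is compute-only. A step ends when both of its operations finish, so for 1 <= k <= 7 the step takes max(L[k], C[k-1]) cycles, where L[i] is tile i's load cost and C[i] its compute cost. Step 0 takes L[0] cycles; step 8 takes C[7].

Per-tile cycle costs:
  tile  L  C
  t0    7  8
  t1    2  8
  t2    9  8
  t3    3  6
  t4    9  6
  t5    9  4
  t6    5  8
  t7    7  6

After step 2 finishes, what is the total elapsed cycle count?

  0. 7=7c; end=7; A:t0 B:-
  1. max(2,8)=8c; end=15; A:t0 B:t1
  2. max(9,8)=9c; end=24; A:t2 B:t1
  3. max(3,8)=8c; end=32; A:t2 B:t3
  4. max(9,6)=9c; end=41; A:t4 B:t3
  5. max(9,6)=9c; end=50; A:t4 B:t5
  6. max(5,4)=5c; end=55; A:t6 B:t5
  7. max(7,8)=8c; end=63; A:t6 B:t7
  8. 6=6c; end=69; A:t6 B:t7

end_cycle[2] = 24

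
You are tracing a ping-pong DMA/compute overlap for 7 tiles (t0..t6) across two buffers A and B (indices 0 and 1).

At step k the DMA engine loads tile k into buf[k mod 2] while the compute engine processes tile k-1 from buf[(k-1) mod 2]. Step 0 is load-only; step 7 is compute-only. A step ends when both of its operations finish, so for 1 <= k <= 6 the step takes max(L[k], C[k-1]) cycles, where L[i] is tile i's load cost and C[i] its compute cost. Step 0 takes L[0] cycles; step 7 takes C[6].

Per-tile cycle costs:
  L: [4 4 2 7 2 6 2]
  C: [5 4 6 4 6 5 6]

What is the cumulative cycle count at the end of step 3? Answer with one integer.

end_cycle[3] = 20

  0. 4=4c; end=4; A:t0 B:-
  1. max(4,5)=5c; end=9; A:t0 B:t1
  2. max(2,4)=4c; end=13; A:t2 B:t1
  3. max(7,6)=7c; end=20; A:t2 B:t3
  4. max(2,4)=4c; end=24; A:t4 B:t3
  5. max(6,6)=6c; end=30; A:t4 B:t5
  6. max(2,5)=5c; end=35; A:t6 B:t5
  7. 6=6c; end=41; A:t6 B:t5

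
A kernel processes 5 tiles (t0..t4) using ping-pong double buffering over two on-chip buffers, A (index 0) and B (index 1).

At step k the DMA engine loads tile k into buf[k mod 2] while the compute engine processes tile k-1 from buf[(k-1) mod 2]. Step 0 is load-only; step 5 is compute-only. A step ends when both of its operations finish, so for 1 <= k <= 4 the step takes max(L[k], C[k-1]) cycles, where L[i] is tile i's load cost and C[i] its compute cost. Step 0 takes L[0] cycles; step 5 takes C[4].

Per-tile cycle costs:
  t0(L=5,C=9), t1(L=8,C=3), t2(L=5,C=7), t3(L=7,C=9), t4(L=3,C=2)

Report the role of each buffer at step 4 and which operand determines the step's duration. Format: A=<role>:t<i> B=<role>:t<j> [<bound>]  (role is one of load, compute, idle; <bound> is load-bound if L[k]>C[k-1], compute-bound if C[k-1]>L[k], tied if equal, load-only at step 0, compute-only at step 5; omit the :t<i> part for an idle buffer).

step 4: A=load:t4 B=compute:t3 [compute-bound]

  0. 5=5c; end=5; A:t0 B:-
  1. max(8,9)=9c; end=14; A:t0 B:t1
  2. max(5,3)=5c; end=19; A:t2 B:t1
  3. max(7,7)=7c; end=26; A:t2 B:t3
  4. max(3,9)=9c; end=35; A:t4 B:t3
  5. 2=2c; end=37; A:t4 B:t3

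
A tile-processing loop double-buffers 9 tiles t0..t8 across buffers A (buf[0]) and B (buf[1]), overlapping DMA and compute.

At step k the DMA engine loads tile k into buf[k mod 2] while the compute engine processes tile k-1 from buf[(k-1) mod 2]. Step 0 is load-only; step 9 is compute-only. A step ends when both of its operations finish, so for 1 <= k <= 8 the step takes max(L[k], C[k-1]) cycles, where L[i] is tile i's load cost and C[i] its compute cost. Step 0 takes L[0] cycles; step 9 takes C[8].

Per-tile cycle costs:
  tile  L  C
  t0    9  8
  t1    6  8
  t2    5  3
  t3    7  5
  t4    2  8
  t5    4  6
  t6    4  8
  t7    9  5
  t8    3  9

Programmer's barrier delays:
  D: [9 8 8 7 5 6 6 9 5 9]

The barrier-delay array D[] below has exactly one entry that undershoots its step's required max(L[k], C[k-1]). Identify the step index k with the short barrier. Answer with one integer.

hazard at step 5

step 0: need L[0]=9 = 9; D[0]=9 ok
step 1: need max(L[1]=6,C[0]=8) = 8; D[1]=8 ok
step 2: need max(L[2]=5,C[1]=8) = 8; D[2]=8 ok
step 3: need max(L[3]=7,C[2]=3) = 7; D[3]=7 ok
step 4: need max(L[4]=2,C[3]=5) = 5; D[4]=5 ok
step 5: need max(L[5]=4,C[4]=8) = 8; D[5]=6 SHORT
step 6: need max(L[6]=4,C[5]=6) = 6; D[6]=6 ok
step 7: need max(L[7]=9,C[6]=8) = 9; D[7]=9 ok
step 8: need max(L[8]=3,C[7]=5) = 5; D[8]=5 ok
step 9: need C[8]=9 = 9; D[9]=9 ok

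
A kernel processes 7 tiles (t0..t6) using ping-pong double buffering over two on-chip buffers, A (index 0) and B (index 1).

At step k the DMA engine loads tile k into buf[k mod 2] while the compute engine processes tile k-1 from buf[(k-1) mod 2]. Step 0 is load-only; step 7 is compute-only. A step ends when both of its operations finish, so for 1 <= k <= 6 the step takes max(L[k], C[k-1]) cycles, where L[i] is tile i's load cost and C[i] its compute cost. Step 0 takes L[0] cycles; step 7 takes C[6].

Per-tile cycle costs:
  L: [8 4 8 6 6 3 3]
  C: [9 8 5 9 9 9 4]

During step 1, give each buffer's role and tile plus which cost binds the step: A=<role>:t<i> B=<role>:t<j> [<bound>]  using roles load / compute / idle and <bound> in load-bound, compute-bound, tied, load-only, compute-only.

step 1: A=compute:t0 B=load:t1 [compute-bound]

  0. 8=8c; end=8; A:t0 B:-
  1. max(4,9)=9c; end=17; A:t0 B:t1
  2. max(8,8)=8c; end=25; A:t2 B:t1
  3. max(6,5)=6c; end=31; A:t2 B:t3
  4. max(6,9)=9c; end=40; A:t4 B:t3
  5. max(3,9)=9c; end=49; A:t4 B:t5
  6. max(3,9)=9c; end=58; A:t6 B:t5
  7. 4=4c; end=62; A:t6 B:t5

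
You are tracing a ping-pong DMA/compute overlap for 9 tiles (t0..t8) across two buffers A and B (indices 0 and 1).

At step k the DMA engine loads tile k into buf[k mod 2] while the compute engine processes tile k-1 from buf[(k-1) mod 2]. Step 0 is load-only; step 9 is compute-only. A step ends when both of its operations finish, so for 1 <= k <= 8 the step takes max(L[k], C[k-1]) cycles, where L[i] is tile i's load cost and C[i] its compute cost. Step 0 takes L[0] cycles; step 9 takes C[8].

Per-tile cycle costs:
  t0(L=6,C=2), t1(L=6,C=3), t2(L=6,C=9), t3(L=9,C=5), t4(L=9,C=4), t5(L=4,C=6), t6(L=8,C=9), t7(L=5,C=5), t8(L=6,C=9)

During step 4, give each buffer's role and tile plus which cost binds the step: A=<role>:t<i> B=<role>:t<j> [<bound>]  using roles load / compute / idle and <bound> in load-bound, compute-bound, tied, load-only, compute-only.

  0. 6=6c; end=6; A:t0 B:-
  1. max(6,2)=6c; end=12; A:t0 B:t1
  2. max(6,3)=6c; end=18; A:t2 B:t1
  3. max(9,9)=9c; end=27; A:t2 B:t3
  4. max(9,5)=9c; end=36; A:t4 B:t3
  5. max(4,4)=4c; end=40; A:t4 B:t5
  6. max(8,6)=8c; end=48; A:t6 B:t5
  7. max(5,9)=9c; end=57; A:t6 B:t7
  8. max(6,5)=6c; end=63; A:t8 B:t7
  9. 9=9c; end=72; A:t8 B:t7

step 4: A=load:t4 B=compute:t3 [load-bound]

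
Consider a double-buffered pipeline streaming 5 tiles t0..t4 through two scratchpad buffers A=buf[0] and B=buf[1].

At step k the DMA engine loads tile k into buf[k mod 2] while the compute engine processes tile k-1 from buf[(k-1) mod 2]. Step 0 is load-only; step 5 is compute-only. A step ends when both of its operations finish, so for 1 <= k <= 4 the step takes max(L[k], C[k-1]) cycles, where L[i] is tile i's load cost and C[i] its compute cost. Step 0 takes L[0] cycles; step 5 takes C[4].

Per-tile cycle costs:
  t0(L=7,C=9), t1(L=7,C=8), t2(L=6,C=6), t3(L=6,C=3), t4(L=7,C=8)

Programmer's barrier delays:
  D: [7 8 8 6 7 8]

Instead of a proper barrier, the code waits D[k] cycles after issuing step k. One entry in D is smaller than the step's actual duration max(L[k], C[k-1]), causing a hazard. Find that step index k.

hazard at step 1

[0] required=L[0]=7=7 vs D=7 ok
[1] required=max(L[1]=7,C[0]=9)=9 vs D=8 SHORT
[2] required=max(L[2]=6,C[1]=8)=8 vs D=8 ok
[3] required=max(L[3]=6,C[2]=6)=6 vs D=6 ok
[4] required=max(L[4]=7,C[3]=3)=7 vs D=7 ok
[5] required=C[4]=8=8 vs D=8 ok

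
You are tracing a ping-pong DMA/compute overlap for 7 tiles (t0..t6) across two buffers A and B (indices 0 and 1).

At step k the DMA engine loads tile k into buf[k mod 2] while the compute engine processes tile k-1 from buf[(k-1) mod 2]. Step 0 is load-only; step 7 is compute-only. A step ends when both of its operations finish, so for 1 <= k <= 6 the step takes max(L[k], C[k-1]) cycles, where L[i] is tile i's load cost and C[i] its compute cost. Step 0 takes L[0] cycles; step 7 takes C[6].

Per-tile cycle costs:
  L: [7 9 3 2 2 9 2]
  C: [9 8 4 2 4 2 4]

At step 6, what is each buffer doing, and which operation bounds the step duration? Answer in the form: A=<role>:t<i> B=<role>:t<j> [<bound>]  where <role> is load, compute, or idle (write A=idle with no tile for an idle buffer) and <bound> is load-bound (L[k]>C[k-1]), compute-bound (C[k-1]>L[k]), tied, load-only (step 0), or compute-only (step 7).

step 6: A=load:t6 B=compute:t5 [tied]

step 0: L[0]=7 → dur=7, Σ=7 | A=load:t0 B=idle [load-only]
step 1: L[1]=9 C[0]=9 → dur=9, Σ=16 | A=compute:t0 B=load:t1 [tied]
step 2: L[2]=3 C[1]=8 → dur=8, Σ=24 | A=load:t2 B=compute:t1 [compute-bound]
step 3: L[3]=2 C[2]=4 → dur=4, Σ=28 | A=compute:t2 B=load:t3 [compute-bound]
step 4: L[4]=2 C[3]=2 → dur=2, Σ=30 | A=load:t4 B=compute:t3 [tied]
step 5: L[5]=9 C[4]=4 → dur=9, Σ=39 | A=compute:t4 B=load:t5 [load-bound]
step 6: L[6]=2 C[5]=2 → dur=2, Σ=41 | A=load:t6 B=compute:t5 [tied]
step 7: C[6]=4 → dur=4, Σ=45 | A=compute:t6 B=idle [compute-only]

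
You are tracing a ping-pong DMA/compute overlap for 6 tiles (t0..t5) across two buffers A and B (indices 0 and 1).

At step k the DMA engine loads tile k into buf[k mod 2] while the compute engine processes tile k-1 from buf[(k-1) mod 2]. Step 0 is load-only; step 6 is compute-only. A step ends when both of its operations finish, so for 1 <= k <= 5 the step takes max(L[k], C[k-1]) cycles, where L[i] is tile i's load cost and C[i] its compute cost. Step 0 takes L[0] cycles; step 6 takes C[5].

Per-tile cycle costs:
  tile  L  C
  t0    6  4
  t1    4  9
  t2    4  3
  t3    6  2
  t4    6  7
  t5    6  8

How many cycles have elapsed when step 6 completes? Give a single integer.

end_cycle[6] = 46

  0. 6=6c; end=6; A:t0 B:-
  1. max(4,4)=4c; end=10; A:t0 B:t1
  2. max(4,9)=9c; end=19; A:t2 B:t1
  3. max(6,3)=6c; end=25; A:t2 B:t3
  4. max(6,2)=6c; end=31; A:t4 B:t3
  5. max(6,7)=7c; end=38; A:t4 B:t5
  6. 8=8c; end=46; A:t4 B:t5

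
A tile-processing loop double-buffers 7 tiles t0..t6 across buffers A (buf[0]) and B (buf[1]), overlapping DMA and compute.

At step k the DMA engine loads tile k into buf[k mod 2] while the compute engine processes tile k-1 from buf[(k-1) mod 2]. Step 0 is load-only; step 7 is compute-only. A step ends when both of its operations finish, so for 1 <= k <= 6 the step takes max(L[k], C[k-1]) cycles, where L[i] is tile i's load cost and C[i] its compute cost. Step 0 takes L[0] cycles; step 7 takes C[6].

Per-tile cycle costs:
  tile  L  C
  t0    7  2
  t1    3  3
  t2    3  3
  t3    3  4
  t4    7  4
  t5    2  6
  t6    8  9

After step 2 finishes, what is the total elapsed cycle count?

end_cycle[2] = 13

k=0 load=t0/7c comp=- wait=7 total=7
k=1 load=t1/3c comp=t0/2c wait=3 total=10
k=2 load=t2/3c comp=t1/3c wait=3 total=13
k=3 load=t3/3c comp=t2/3c wait=3 total=16
k=4 load=t4/7c comp=t3/4c wait=7 total=23
k=5 load=t5/2c comp=t4/4c wait=4 total=27
k=6 load=t6/8c comp=t5/6c wait=8 total=35
k=7 load=- comp=t6/9c wait=9 total=44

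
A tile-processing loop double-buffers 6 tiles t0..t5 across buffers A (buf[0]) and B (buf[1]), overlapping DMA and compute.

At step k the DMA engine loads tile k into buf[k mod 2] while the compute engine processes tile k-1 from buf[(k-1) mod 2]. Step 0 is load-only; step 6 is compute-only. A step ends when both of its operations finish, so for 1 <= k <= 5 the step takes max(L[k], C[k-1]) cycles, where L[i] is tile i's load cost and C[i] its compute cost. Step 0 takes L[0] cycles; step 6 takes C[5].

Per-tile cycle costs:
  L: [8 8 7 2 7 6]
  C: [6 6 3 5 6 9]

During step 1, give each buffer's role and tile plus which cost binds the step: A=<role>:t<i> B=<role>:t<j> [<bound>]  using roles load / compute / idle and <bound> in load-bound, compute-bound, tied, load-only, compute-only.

step 0: L[0]=8 → dur=8, Σ=8 | A=load:t0 B=idle [load-only]
step 1: L[1]=8 C[0]=6 → dur=8, Σ=16 | A=compute:t0 B=load:t1 [load-bound]
step 2: L[2]=7 C[1]=6 → dur=7, Σ=23 | A=load:t2 B=compute:t1 [load-bound]
step 3: L[3]=2 C[2]=3 → dur=3, Σ=26 | A=compute:t2 B=load:t3 [compute-bound]
step 4: L[4]=7 C[3]=5 → dur=7, Σ=33 | A=load:t4 B=compute:t3 [load-bound]
step 5: L[5]=6 C[4]=6 → dur=6, Σ=39 | A=compute:t4 B=load:t5 [tied]
step 6: C[5]=9 → dur=9, Σ=48 | A=idle B=compute:t5 [compute-only]

step 1: A=compute:t0 B=load:t1 [load-bound]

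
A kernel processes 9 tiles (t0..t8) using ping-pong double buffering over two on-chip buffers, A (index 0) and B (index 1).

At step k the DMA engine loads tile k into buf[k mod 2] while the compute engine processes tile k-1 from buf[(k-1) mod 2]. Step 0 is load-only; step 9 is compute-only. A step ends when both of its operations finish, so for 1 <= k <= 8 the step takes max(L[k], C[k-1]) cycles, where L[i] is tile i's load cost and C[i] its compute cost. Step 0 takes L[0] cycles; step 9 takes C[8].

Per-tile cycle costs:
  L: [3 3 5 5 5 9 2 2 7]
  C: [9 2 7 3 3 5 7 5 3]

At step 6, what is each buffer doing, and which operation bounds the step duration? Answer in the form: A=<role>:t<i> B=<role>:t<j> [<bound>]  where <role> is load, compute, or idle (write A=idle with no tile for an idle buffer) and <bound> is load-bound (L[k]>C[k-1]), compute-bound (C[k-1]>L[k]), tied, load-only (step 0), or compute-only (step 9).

[0] DMA t0→A (3c) ∥ CU idle ⇒ 3c, clock 3
[1] DMA t1→B (3c) ∥ CU A:t0 (9c) ⇒ 9c, clock 12
[2] DMA t2→A (5c) ∥ CU B:t1 (2c) ⇒ 5c, clock 17
[3] DMA t3→B (5c) ∥ CU A:t2 (7c) ⇒ 7c, clock 24
[4] DMA t4→A (5c) ∥ CU B:t3 (3c) ⇒ 5c, clock 29
[5] DMA t5→B (9c) ∥ CU A:t4 (3c) ⇒ 9c, clock 38
[6] DMA t6→A (2c) ∥ CU B:t5 (5c) ⇒ 5c, clock 43
[7] DMA t7→B (2c) ∥ CU A:t6 (7c) ⇒ 7c, clock 50
[8] DMA t8→A (7c) ∥ CU B:t7 (5c) ⇒ 7c, clock 57
[9] DMA idle ∥ CU A:t8 (3c) ⇒ 3c, clock 60

step 6: A=load:t6 B=compute:t5 [compute-bound]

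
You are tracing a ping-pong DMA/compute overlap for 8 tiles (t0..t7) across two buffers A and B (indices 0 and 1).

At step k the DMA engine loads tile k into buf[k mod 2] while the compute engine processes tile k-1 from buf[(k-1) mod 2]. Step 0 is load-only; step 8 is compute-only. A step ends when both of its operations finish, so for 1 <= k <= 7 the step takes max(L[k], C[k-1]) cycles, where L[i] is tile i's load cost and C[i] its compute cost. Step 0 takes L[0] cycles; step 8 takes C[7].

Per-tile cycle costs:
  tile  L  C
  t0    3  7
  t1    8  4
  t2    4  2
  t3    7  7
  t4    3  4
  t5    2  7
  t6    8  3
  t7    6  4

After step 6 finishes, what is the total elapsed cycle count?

step 0: L[0]=3 → dur=3, Σ=3 | A=load:t0 B=idle [load-only]
step 1: L[1]=8 C[0]=7 → dur=8, Σ=11 | A=compute:t0 B=load:t1 [load-bound]
step 2: L[2]=4 C[1]=4 → dur=4, Σ=15 | A=load:t2 B=compute:t1 [tied]
step 3: L[3]=7 C[2]=2 → dur=7, Σ=22 | A=compute:t2 B=load:t3 [load-bound]
step 4: L[4]=3 C[3]=7 → dur=7, Σ=29 | A=load:t4 B=compute:t3 [compute-bound]
step 5: L[5]=2 C[4]=4 → dur=4, Σ=33 | A=compute:t4 B=load:t5 [compute-bound]
step 6: L[6]=8 C[5]=7 → dur=8, Σ=41 | A=load:t6 B=compute:t5 [load-bound]
step 7: L[7]=6 C[6]=3 → dur=6, Σ=47 | A=compute:t6 B=load:t7 [load-bound]
step 8: C[7]=4 → dur=4, Σ=51 | A=idle B=compute:t7 [compute-only]

end_cycle[6] = 41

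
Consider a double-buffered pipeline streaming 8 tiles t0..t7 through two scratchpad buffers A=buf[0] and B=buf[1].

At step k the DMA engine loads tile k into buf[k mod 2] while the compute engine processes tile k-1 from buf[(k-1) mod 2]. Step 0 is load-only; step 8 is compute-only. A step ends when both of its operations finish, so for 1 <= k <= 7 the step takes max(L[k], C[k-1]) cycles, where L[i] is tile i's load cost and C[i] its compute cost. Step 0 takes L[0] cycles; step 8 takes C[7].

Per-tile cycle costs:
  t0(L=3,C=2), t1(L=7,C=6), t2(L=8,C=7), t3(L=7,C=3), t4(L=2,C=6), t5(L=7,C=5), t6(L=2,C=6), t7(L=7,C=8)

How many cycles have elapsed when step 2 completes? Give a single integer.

k=0 load=t0/3c comp=- wait=3 total=3
k=1 load=t1/7c comp=t0/2c wait=7 total=10
k=2 load=t2/8c comp=t1/6c wait=8 total=18
k=3 load=t3/7c comp=t2/7c wait=7 total=25
k=4 load=t4/2c comp=t3/3c wait=3 total=28
k=5 load=t5/7c comp=t4/6c wait=7 total=35
k=6 load=t6/2c comp=t5/5c wait=5 total=40
k=7 load=t7/7c comp=t6/6c wait=7 total=47
k=8 load=- comp=t7/8c wait=8 total=55

end_cycle[2] = 18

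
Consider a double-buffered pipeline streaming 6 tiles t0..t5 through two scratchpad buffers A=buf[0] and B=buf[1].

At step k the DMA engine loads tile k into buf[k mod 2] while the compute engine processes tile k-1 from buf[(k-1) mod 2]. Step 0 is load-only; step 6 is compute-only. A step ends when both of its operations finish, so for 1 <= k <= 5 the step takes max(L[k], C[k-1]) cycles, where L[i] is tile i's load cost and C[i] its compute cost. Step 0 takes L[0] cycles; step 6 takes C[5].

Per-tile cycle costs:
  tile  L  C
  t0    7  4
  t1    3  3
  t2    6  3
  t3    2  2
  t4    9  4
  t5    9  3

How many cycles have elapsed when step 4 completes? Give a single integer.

end_cycle[4] = 29

step 0: L[0]=7 → dur=7, Σ=7 | A=load:t0 B=idle [load-only]
step 1: L[1]=3 C[0]=4 → dur=4, Σ=11 | A=compute:t0 B=load:t1 [compute-bound]
step 2: L[2]=6 C[1]=3 → dur=6, Σ=17 | A=load:t2 B=compute:t1 [load-bound]
step 3: L[3]=2 C[2]=3 → dur=3, Σ=20 | A=compute:t2 B=load:t3 [compute-bound]
step 4: L[4]=9 C[3]=2 → dur=9, Σ=29 | A=load:t4 B=compute:t3 [load-bound]
step 5: L[5]=9 C[4]=4 → dur=9, Σ=38 | A=compute:t4 B=load:t5 [load-bound]
step 6: C[5]=3 → dur=3, Σ=41 | A=idle B=compute:t5 [compute-only]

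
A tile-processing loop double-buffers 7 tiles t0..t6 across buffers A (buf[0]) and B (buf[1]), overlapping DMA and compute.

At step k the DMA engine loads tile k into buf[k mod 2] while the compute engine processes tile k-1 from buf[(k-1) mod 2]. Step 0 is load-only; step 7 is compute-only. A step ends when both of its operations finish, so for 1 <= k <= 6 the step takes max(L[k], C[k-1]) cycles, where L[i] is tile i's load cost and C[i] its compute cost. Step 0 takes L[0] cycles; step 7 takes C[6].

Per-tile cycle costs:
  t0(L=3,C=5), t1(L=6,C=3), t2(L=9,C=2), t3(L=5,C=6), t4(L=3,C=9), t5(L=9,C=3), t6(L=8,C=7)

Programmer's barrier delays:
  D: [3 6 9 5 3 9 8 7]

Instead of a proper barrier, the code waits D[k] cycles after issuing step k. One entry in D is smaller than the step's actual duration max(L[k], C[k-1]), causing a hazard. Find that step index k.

k=0 barrier L[0]=3→3c, D[0]=3 ok
k=1 barrier max(L[1]=6,C[0]=5)→6c, D[1]=6 ok
k=2 barrier max(L[2]=9,C[1]=3)→9c, D[2]=9 ok
k=3 barrier max(L[3]=5,C[2]=2)→5c, D[3]=5 ok
k=4 barrier max(L[4]=3,C[3]=6)→6c, D[4]=3 SHORT
k=5 barrier max(L[5]=9,C[4]=9)→9c, D[5]=9 ok
k=6 barrier max(L[6]=8,C[5]=3)→8c, D[6]=8 ok
k=7 barrier C[6]=7→7c, D[7]=7 ok

hazard at step 4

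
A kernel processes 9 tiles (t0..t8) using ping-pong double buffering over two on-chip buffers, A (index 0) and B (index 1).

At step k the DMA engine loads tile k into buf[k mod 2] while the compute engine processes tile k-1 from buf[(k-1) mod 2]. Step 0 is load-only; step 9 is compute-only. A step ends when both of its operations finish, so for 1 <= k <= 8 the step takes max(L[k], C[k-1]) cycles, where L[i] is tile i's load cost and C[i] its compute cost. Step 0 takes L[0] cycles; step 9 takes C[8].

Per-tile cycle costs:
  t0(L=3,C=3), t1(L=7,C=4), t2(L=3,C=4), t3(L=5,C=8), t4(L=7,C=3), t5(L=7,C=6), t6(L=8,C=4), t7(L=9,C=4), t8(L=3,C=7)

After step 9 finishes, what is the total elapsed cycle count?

end_cycle[9] = 62

step 0: L[0]=3 → dur=3, Σ=3 | A=load:t0 B=idle [load-only]
step 1: L[1]=7 C[0]=3 → dur=7, Σ=10 | A=compute:t0 B=load:t1 [load-bound]
step 2: L[2]=3 C[1]=4 → dur=4, Σ=14 | A=load:t2 B=compute:t1 [compute-bound]
step 3: L[3]=5 C[2]=4 → dur=5, Σ=19 | A=compute:t2 B=load:t3 [load-bound]
step 4: L[4]=7 C[3]=8 → dur=8, Σ=27 | A=load:t4 B=compute:t3 [compute-bound]
step 5: L[5]=7 C[4]=3 → dur=7, Σ=34 | A=compute:t4 B=load:t5 [load-bound]
step 6: L[6]=8 C[5]=6 → dur=8, Σ=42 | A=load:t6 B=compute:t5 [load-bound]
step 7: L[7]=9 C[6]=4 → dur=9, Σ=51 | A=compute:t6 B=load:t7 [load-bound]
step 8: L[8]=3 C[7]=4 → dur=4, Σ=55 | A=load:t8 B=compute:t7 [compute-bound]
step 9: C[8]=7 → dur=7, Σ=62 | A=compute:t8 B=idle [compute-only]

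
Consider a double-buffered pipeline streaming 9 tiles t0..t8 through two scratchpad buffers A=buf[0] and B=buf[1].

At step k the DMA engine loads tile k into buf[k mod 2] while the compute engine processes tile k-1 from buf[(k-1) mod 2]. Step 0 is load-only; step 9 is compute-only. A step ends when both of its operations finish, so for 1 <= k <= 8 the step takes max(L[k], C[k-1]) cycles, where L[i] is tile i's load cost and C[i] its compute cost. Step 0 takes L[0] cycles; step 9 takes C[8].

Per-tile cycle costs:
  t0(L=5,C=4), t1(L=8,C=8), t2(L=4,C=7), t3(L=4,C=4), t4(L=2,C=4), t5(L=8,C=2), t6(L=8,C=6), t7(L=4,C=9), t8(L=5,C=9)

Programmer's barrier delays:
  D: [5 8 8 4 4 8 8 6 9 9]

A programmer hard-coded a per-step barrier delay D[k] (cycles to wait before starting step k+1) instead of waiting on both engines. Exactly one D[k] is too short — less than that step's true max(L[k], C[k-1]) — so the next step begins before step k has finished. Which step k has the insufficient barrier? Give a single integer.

[0] required=L[0]=5=5 vs D=5 ok
[1] required=max(L[1]=8,C[0]=4)=8 vs D=8 ok
[2] required=max(L[2]=4,C[1]=8)=8 vs D=8 ok
[3] required=max(L[3]=4,C[2]=7)=7 vs D=4 SHORT
[4] required=max(L[4]=2,C[3]=4)=4 vs D=4 ok
[5] required=max(L[5]=8,C[4]=4)=8 vs D=8 ok
[6] required=max(L[6]=8,C[5]=2)=8 vs D=8 ok
[7] required=max(L[7]=4,C[6]=6)=6 vs D=6 ok
[8] required=max(L[8]=5,C[7]=9)=9 vs D=9 ok
[9] required=C[8]=9=9 vs D=9 ok

hazard at step 3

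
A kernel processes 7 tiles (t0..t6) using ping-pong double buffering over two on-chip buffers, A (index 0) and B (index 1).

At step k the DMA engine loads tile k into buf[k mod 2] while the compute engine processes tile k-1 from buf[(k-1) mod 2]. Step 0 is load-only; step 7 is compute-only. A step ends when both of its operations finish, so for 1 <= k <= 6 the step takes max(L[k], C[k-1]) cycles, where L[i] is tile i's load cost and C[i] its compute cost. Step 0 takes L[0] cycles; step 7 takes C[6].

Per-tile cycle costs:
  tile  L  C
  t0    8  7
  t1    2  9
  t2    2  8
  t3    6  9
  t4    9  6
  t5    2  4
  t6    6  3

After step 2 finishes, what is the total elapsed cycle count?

k=0 load=t0/8c comp=- wait=8 total=8
k=1 load=t1/2c comp=t0/7c wait=7 total=15
k=2 load=t2/2c comp=t1/9c wait=9 total=24
k=3 load=t3/6c comp=t2/8c wait=8 total=32
k=4 load=t4/9c comp=t3/9c wait=9 total=41
k=5 load=t5/2c comp=t4/6c wait=6 total=47
k=6 load=t6/6c comp=t5/4c wait=6 total=53
k=7 load=- comp=t6/3c wait=3 total=56

end_cycle[2] = 24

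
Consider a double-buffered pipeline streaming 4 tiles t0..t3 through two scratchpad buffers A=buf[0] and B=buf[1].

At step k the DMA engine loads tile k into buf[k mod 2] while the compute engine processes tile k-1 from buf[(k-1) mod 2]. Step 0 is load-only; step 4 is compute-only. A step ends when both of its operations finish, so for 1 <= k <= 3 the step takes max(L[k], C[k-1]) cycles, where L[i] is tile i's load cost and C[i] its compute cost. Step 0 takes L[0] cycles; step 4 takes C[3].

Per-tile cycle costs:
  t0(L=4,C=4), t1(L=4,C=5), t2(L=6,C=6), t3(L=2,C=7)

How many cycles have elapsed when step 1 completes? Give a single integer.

end_cycle[1] = 8

step 0: L[0]=4 → dur=4, Σ=4 | A=load:t0 B=idle [load-only]
step 1: L[1]=4 C[0]=4 → dur=4, Σ=8 | A=compute:t0 B=load:t1 [tied]
step 2: L[2]=6 C[1]=5 → dur=6, Σ=14 | A=load:t2 B=compute:t1 [load-bound]
step 3: L[3]=2 C[2]=6 → dur=6, Σ=20 | A=compute:t2 B=load:t3 [compute-bound]
step 4: C[3]=7 → dur=7, Σ=27 | A=idle B=compute:t3 [compute-only]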